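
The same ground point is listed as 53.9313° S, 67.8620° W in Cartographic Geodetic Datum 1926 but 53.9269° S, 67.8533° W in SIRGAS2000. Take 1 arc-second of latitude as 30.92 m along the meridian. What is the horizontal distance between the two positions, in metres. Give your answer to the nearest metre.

752 m

Δφ = -53.9269° − -53.9313° = +0.0044°; Δλ = -67.8533° − -67.8620° = +0.0087°.
1° of latitude = 3600 × 30.92 = 111312 m.
ΔN = Δφ × 111312 = 489.8 m; ΔE = Δλ × 111312 × cos(-53.9313°) = +0.0087 × 111312 × 0.588755 = 570.2 m.
Distance = √(ΔE² + ΔN²) = √(570.2² + 489.8²) = 751.6 m.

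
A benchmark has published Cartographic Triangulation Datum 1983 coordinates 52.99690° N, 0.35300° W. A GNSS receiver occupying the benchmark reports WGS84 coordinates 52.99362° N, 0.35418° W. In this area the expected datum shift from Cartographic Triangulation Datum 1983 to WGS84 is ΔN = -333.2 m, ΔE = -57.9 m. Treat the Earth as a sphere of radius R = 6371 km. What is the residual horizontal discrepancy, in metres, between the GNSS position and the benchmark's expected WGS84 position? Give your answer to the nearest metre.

38 m

Observed coordinate differences: Δφ = -0.00328°, Δλ = -0.00118°.
Converting to metres (1° lat = 111195 m, cos φ = 0.601858): observed ΔN = -364.7 m, observed ΔE = -79.0 m.
Subtracting the expected shift leaves a residual of -364.7 − (-333.2) = -31.5 m north and -79.0 − (-57.9) = -21.1 m east.
Residual distance = √((-31.5)² + (-21.1)²) = 37.9 m.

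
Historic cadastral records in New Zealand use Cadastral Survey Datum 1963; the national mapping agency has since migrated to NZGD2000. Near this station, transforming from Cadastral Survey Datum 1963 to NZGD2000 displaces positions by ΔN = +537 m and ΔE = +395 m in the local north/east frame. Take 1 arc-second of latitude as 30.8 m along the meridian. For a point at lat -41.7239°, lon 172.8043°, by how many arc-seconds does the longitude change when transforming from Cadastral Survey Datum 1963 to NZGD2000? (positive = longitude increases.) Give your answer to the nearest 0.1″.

At latitude -41.7239°, cos φ = 0.746361.
1″ of longitude at this latitude = 30.80 × cos φ = 22.9879 m, so Δλ = 395.0 / 22.9879 = 17.183″.

Δλ = 17.2″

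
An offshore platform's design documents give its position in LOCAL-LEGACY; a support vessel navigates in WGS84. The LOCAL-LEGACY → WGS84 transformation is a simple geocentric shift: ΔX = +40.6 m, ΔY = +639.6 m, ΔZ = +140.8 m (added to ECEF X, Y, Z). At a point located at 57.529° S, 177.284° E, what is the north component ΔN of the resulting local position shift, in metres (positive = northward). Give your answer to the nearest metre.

ΔN = 67 m

At φ = -57.529°, λ = 177.284°: sin φ = -0.843663, cos φ = 0.536873, sin λ = 0.047385, cos λ = -0.998877.
ΔN = −sin φ cos λ·ΔX − sin φ sin λ·ΔY + cos φ·ΔZ = −(-0.843663)(-0.998877)(40.6) − (-0.843663)(0.047385)(639.6) + (0.536873)(140.8) = 66.95 m.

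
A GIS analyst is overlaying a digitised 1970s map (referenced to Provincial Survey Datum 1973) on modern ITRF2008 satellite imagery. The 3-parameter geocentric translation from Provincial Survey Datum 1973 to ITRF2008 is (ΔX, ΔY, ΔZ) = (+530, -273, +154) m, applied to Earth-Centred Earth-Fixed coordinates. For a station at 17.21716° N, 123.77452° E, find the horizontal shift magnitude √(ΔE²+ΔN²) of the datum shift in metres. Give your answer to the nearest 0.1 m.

At φ = 17.21716°, λ = 123.77452°: sin φ = 0.295994, cos φ = 0.955190, sin λ = 0.831232, cos λ = -0.555926.
ΔE = −sin λ·ΔX + cos λ·ΔY = −(0.831232)·(530) + (-0.555926)·(-273) = -288.79 m.
ΔN = −sin φ cos λ·ΔX − sin φ sin λ·ΔY + cos φ·ΔZ = −(0.295994)(-0.555926)(530) − (0.295994)(0.831232)(-273) + (0.955190)(154) = 301.48 m.
Horizontal magnitude = √(ΔE² + ΔN²) = √((-288.79)² + 301.48²) = 417.48 m.

417.5 m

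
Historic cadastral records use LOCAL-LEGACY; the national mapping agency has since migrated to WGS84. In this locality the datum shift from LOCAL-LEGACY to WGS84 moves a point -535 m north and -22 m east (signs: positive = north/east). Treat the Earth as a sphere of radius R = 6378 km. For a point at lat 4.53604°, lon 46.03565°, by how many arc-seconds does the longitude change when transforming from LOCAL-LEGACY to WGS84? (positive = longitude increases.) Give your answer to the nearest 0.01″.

Δλ = -0.71″

At latitude 4.53604°, cos φ = 0.996868.
One radian of longitude at latitude φ spans R cos φ, so Δλ = ΔE / (R cos φ) = -22.0 / (6378000 × 0.996868) = -3.4602e-06 rad = -0.714″.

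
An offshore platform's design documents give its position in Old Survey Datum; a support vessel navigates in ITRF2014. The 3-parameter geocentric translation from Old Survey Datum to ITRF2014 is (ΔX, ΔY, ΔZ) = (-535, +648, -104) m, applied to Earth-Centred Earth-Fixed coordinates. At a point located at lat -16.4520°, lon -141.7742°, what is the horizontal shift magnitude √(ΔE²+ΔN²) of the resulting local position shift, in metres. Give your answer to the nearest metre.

The local east axis at (φ, λ) is (−sin λ, cos λ, 0), so ΔE = −sin(-141.7742°)·(-535) + cos(-141.7742°)·648 = -840.09 m.
The local north axis is (−sin φ cos λ, −sin φ sin λ, cos φ), giving ΔN = 119.030 − 113.556 − 99.742 = -94.27 m.
Horizontal magnitude = √(ΔE² + ΔN²) = √((-840.09)² + (-94.27)²) = 845.37 m.

845 m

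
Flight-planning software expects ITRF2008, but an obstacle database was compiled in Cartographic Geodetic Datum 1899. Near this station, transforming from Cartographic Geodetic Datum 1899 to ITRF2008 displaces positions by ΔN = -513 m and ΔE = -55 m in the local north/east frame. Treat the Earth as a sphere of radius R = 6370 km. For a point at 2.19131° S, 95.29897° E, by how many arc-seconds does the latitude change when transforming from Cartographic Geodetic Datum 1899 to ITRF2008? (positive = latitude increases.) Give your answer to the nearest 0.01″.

Δφ = -16.61″

On a sphere of radius R, 1 rad of latitude = R, so Δφ = ΔN / R = -513.0 / 6370000 = -8.0534e-05 rad = -16.611″.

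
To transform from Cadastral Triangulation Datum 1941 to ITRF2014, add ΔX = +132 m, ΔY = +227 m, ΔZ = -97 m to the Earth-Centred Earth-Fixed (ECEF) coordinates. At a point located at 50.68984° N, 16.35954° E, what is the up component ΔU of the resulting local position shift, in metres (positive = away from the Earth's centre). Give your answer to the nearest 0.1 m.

At φ = 50.68984°, λ = 16.35954°: sin φ = 0.773728, cos φ = 0.633518, sin λ = 0.281664, cos λ = 0.959513.
ΔU = cos φ cos λ·ΔX + cos φ sin λ·ΔY + sin φ·ΔZ = (0.633518)(0.959513)(132) + (0.633518)(0.281664)(227) + (0.773728)(-97) = 45.69 m.

ΔU = 45.7 m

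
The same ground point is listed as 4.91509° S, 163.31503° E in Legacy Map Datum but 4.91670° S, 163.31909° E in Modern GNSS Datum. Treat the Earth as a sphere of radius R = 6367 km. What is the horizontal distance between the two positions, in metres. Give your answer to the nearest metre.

Δφ = -4.91670° − -4.91509° = -0.00161°; Δλ = 163.31909° − 163.31503° = +0.00406°.
1° along a meridian = πR/180 = 111125 m.
ΔN = Δφ × 111125 = -178.9 m; ΔE = Δλ × 111125 × cos(-4.91509°) = +0.00406 × 111125 × 0.996323 = 449.5 m.
Distance = √(ΔE² + ΔN²) = √(449.5² + (-178.9)²) = 483.8 m.

484 m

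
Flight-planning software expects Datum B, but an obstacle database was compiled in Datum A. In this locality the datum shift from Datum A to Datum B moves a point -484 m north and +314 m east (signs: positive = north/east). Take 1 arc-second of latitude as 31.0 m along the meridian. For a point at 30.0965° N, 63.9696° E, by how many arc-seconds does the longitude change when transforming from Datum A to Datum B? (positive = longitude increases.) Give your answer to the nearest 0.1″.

At latitude 30.0965°, cos φ = 0.865182.
1″ of longitude at this latitude = 31.00 × cos φ = 26.8206 m, so Δλ = 314.0 / 26.8206 = 11.707″.

Δλ = 11.7″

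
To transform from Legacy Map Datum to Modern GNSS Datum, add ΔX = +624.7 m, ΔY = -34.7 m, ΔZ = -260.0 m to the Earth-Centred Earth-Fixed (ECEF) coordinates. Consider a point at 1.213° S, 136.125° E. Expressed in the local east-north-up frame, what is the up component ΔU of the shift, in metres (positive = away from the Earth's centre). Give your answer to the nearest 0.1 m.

At φ = -1.213°, λ = 136.125°: sin φ = -0.021169, cos φ = 0.999776, sin λ = 0.693087, cos λ = -0.720854.
ΔU = cos φ cos λ·ΔX + cos φ sin λ·ΔY + sin φ·ΔZ = (0.999776)(-0.720854)(624.7) + (0.999776)(0.693087)(-34.7) + (-0.021169)(-260.0) = -468.76 m.

ΔU = -468.8 m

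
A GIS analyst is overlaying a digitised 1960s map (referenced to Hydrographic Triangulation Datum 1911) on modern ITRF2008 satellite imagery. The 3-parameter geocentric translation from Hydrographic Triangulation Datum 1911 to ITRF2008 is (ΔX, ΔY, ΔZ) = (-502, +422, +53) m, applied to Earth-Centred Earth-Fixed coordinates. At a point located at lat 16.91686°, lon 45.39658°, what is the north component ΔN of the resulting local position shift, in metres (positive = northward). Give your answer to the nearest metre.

At φ = 16.91686°, λ = 45.39658°: sin φ = 0.290984, cos φ = 0.956728, sin λ = 0.711984, cos λ = 0.702196.
ΔN = −sin φ cos λ·ΔX − sin φ sin λ·ΔY + cos φ·ΔZ = −(0.290984)(0.702196)(-502) − (0.290984)(0.711984)(422) + (0.956728)(53) = 65.85 m.

ΔN = 66 m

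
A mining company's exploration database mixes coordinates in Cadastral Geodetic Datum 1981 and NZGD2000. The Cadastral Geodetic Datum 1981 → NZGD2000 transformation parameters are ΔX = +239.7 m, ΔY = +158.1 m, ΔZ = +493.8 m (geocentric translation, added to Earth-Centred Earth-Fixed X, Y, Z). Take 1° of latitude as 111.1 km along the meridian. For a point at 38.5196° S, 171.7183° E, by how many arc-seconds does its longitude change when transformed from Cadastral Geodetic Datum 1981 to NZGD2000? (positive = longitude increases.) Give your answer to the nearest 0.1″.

Δλ = -7.9″

sin φ = -0.622782, cos φ = 0.782395, sin λ = 0.144040, cos λ = -0.989572.
East component: ΔE = −sin λ·ΔX + cos λ·ΔY = −(0.144040)(239.7) + (-0.989572)(158.1) = -190.98 m.
1° of latitude spans 111100 m; at latitude φ, 1° of longitude spans that × cos φ = 86924.1 m, so Δλ = -190.98 / 86924.1 × 3600 = -7.909″.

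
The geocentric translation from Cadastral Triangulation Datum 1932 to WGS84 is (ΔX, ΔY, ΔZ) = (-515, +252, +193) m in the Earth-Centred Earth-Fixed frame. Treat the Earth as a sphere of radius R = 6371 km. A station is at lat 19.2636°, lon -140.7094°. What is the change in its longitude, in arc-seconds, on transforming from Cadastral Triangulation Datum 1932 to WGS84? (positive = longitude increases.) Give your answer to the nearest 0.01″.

sin φ = 0.329915, cos φ = 0.944011, sin λ = -0.633254, cos λ = -0.773944.
East component: ΔE = −sin λ·ΔX + cos λ·ΔY = −(-0.633254)(-515) + (-0.773944)(252) = -521.16 m.
1° of latitude spans πR/180 = 111195 m; at latitude φ, 1° of longitude spans that × cos φ = 104969.2 m, so Δλ = -521.16 / 104969.2 × 3600 = -17.874″.

Δλ = -17.87″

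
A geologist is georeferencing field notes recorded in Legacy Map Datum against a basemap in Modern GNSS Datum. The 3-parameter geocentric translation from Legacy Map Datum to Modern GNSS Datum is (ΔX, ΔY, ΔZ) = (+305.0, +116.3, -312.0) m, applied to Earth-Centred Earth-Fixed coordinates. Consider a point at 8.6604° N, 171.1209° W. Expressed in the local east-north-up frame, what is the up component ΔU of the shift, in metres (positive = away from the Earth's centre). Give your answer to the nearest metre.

ΔU = -363 m

The local up (radial) axis is (cos φ cos λ, cos φ sin λ, sin φ), giving ΔU = -297.909 − 17.746 − 46.980 = -362.64 m.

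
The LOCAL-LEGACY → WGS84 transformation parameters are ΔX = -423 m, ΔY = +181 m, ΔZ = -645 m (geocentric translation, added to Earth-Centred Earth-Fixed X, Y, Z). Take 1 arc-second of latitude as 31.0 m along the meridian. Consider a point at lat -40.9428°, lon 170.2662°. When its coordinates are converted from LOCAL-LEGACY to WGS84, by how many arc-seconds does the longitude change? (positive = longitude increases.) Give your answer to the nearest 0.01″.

Δλ = -4.56″

sin φ = -0.655305, cos φ = 0.755364, sin λ = 0.169071, cos λ = -0.985604.
East component: ΔE = −sin λ·ΔX + cos λ·ΔY = −(0.169071)(-423) + (-0.985604)(181) = -106.88 m.
1° of latitude spans 3600 × 31.00 = 111600 m; at latitude φ, 1° of longitude spans that × cos φ = 84298.6 m, so Δλ = -106.88 / 84298.6 × 3600 = -4.564″.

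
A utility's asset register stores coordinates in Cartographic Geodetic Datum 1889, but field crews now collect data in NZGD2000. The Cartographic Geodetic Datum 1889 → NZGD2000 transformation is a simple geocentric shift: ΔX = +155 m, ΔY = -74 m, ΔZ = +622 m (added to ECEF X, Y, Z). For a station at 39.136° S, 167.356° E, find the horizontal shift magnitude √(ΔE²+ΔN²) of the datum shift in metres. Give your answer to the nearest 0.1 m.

378.7 m

The local east axis at (φ, λ) is (−sin λ, cos λ, 0), so ΔE = −sin(167.356°)·155 + cos(167.356°)·(-74) = 38.28 m.
The local north axis is (−sin φ cos λ, −sin φ sin λ, cos φ), giving ΔN = -95.458 − 10.224 + 482.454 = 376.77 m.
Horizontal magnitude = √(ΔE² + ΔN²) = √(38.28² + 376.77²) = 378.71 m.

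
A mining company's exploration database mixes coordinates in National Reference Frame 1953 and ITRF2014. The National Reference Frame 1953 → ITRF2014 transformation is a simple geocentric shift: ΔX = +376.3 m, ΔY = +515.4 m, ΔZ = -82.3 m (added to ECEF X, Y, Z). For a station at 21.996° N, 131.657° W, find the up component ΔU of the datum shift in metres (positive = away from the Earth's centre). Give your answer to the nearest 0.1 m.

At φ = 21.996°, λ = -131.657°: sin φ = 0.374542, cos φ = 0.927210, sin λ = -0.747137, cos λ = -0.664670.
ΔU = cos φ cos λ·ΔX + cos φ sin λ·ΔY + sin φ·ΔZ = (0.927210)(-0.664670)(376.3) + (0.927210)(-0.747137)(515.4) + (0.374542)(-82.3) = -619.78 m.

ΔU = -619.8 m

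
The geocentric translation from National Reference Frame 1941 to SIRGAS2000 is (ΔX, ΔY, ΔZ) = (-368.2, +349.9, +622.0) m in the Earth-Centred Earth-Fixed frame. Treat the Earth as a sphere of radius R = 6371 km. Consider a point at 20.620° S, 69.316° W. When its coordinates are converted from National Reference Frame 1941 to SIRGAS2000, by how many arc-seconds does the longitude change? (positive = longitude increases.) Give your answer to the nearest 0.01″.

Δλ = -7.64″

sin φ = -0.352168, cos φ = 0.935937, sin λ = -0.935543, cos λ = 0.353214.
East component: ΔE = −sin λ·ΔX + cos λ·ΔY = −(-0.935543)(-368.2) + (0.353214)(349.9) = -220.88 m.
1° of latitude spans πR/180 = 111195 m; at latitude φ, 1° of longitude spans that × cos φ = 104071.4 m, so Δλ = -220.88 / 104071.4 × 3600 = -7.641″.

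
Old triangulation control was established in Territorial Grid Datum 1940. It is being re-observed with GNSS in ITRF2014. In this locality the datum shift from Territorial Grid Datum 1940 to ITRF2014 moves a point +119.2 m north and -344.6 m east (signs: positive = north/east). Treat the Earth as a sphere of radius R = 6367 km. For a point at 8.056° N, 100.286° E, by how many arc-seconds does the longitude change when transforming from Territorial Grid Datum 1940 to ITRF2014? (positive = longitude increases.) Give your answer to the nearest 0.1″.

Δλ = -11.3″

At latitude 8.056°, cos φ = 0.990132.
One radian of longitude at latitude φ spans R cos φ, so Δλ = ΔE / (R cos φ) = -344.6 / (6367000 × 0.990132) = -5.4662e-05 rad = -11.275″.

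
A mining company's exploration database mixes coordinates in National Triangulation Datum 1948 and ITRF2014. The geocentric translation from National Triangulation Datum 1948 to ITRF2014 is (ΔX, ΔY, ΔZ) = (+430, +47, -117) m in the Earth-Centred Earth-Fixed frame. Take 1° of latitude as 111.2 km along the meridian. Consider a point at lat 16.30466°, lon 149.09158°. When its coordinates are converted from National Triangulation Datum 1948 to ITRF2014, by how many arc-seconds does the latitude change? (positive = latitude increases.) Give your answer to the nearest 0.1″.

Δφ = -0.5″

sin φ = 0.280745, cos φ = 0.959782, sin λ = 0.513667, cos λ = -0.857989.
North component: ΔN = −sin φ cos λ·ΔX − sin φ sin λ·ΔY + cos φ·ΔZ = −(0.280745)(-0.857989)(430) − (0.280745)(0.513667)(47) + (0.959782)(-117) = -15.50 m.
1° of latitude spans 111200 m, so Δφ = -15.50 / 111200 × 3600 = -0.502″.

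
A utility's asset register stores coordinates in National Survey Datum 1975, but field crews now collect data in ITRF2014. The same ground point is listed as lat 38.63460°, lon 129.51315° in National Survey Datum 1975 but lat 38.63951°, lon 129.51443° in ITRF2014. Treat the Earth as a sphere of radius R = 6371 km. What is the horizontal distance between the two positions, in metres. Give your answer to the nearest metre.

Δφ = 38.63951° − 38.63460° = +0.00491°; Δλ = 129.51443° − 129.51315° = +0.00128°.
1° along a meridian = πR/180 = 111195 m.
ΔN = Δφ × 111195 = 546.0 m; ΔE = Δλ × 111195 × cos(38.63460°) = +0.00128 × 111195 × 0.781144 = 111.2 m.
Distance = √(ΔE² + ΔN²) = √(111.2² + 546.0²) = 557.2 m.

557 m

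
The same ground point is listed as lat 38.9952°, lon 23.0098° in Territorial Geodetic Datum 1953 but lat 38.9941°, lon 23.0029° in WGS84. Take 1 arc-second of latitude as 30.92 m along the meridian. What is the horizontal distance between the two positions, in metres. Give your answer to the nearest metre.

609 m

Δφ = 38.9941° − 38.9952° = -0.0011°; Δλ = 23.0029° − 23.0098° = -0.0069°.
1° of latitude = 3600 × 30.92 = 111312 m.
ΔN = Δφ × 111312 = -122.4 m; ΔE = Δλ × 111312 × cos(38.9952°) = -0.0069 × 111312 × 0.777199 = -596.9 m.
Distance = √(ΔE² + ΔN²) = √((-596.9)² + (-122.4)²) = 609.4 m.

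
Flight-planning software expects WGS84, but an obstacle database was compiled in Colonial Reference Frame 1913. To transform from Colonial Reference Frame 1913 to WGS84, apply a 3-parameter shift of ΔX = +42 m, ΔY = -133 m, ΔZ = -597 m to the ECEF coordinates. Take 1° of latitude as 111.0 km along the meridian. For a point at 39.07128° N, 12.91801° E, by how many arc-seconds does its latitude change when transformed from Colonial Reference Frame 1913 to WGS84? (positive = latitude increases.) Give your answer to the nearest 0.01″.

Δφ = -15.26″

sin φ = 0.630287, cos φ = 0.776362, sin λ = 0.223557, cos λ = 0.974691.
North component: ΔN = −sin φ cos λ·ΔX − sin φ sin λ·ΔY + cos φ·ΔZ = −(0.630287)(0.974691)(42) − (0.630287)(0.223557)(-133) + (0.776362)(-597) = -470.55 m.
1° of latitude spans 111000 m, so Δφ = -470.55 / 111000 × 3600 = -15.261″.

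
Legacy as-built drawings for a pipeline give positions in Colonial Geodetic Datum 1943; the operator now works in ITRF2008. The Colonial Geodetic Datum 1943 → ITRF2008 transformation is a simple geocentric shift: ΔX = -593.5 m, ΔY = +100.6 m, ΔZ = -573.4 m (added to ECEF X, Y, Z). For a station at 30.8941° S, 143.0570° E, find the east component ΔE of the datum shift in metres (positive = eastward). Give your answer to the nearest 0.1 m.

ΔE = 276.3 m

The local east axis at (φ, λ) is (−sin λ, cos λ, 0), so ΔE = −sin(143.0570°)·(-593.5) + cos(143.0570°)·100.6 = 276.30 m.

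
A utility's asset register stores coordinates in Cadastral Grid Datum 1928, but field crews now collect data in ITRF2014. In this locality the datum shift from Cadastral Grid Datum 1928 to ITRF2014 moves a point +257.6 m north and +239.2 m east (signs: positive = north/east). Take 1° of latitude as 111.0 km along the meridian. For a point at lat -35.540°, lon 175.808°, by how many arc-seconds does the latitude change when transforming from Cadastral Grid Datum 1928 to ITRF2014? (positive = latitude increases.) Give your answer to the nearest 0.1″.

1° of latitude = 111.0 km, so Δφ = 257.6 / 111000 = 0.0023207° = 8.355″.

Δφ = 8.4″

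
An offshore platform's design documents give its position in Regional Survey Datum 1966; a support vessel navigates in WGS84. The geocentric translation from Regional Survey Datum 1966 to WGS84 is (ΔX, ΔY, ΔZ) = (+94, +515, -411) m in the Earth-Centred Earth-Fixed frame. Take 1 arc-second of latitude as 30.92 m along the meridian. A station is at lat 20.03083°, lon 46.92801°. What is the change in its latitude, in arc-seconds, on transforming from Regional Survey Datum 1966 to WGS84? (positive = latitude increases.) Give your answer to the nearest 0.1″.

Δφ = -17.4″

sin φ = 0.342526, cos φ = 0.939508, sin λ = 0.730496, cos λ = 0.682917.
North component: ΔN = −sin φ cos λ·ΔX − sin φ sin λ·ΔY + cos φ·ΔZ = −(0.342526)(0.682917)(94) − (0.342526)(0.730496)(515) + (0.939508)(-411) = -536.99 m.
1° of latitude spans 3600 × 30.92 = 111312 m, so Δφ = -536.99 / 111312 × 3600 = -17.367″.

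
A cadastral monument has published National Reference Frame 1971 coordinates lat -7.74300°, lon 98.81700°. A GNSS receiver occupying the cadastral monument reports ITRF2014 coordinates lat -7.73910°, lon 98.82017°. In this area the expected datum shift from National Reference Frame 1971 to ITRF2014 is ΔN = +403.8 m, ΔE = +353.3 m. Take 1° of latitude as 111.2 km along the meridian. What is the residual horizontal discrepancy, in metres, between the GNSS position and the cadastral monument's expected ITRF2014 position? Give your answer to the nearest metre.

30 m

Observed coordinate differences: Δφ = +0.00390°, Δλ = +0.00317°.
Converting to metres (1° lat = 111200 m, cos φ = 0.990882): observed ΔN = 433.7 m, observed ΔE = 349.3 m.
Subtracting the expected shift leaves a residual of 433.7 − (403.8) = 29.9 m north and 349.3 − (353.3) = -4.0 m east.
Residual distance = √(29.9² + (-4.0)²) = 30.1 m.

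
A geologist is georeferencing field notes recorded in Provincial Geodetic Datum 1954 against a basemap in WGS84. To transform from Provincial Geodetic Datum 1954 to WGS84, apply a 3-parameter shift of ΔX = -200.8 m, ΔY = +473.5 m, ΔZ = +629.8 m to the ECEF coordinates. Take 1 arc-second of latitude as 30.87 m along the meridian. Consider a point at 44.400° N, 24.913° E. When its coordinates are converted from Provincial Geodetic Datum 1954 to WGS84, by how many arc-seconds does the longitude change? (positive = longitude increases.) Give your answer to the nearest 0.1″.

sin φ = 0.699663, cos φ = 0.714473, sin λ = 0.421242, cos λ = 0.906948.
East component: ΔE = −sin λ·ΔX + cos λ·ΔY = −(0.421242)(-200.8) + (0.906948)(473.5) = 514.03 m.
1° of latitude spans 3600 × 30.87 = 111132 m; at latitude φ, 1° of longitude spans that × cos φ = 79400.8 m, so Δλ = 514.03 / 79400.8 × 3600 = 23.306″.

Δλ = 23.3″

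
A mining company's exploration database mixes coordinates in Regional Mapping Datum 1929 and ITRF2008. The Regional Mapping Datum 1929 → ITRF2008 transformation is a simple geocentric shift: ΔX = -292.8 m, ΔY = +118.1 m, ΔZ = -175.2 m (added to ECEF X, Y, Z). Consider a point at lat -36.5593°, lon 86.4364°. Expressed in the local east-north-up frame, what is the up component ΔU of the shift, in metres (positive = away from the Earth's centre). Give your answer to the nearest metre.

The local up (radial) axis is (cos φ cos λ, cos φ sin λ, sin φ), giving ΔU = -14.619 + 94.679 + 104.359 = 184.42 m.

ΔU = 184 m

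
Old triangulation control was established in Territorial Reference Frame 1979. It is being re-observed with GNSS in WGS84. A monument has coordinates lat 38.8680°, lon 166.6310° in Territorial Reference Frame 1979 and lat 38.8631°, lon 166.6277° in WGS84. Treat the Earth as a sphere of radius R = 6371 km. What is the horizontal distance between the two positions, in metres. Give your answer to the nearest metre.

615 m

Δφ = 38.8631° − 38.8680° = -0.0049°; Δλ = 166.6277° − 166.6310° = -0.0033°.
1° along a meridian = πR/180 = 111195 m.
ΔN = Δφ × 111195 = -544.9 m; ΔE = Δλ × 111195 × cos(38.8680°) = -0.0033 × 111195 × 0.778594 = -285.7 m.
Distance = √(ΔE² + ΔN²) = √((-285.7)² + (-544.9)²) = 615.2 m.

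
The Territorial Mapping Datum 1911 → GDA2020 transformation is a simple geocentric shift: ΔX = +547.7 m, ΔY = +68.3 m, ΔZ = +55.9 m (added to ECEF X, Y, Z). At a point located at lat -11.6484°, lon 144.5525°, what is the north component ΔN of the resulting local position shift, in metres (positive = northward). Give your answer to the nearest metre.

ΔN = -27 m

At φ = -11.6484°, λ = 144.5525°: sin φ = -0.201905, cos φ = 0.979405, sin λ = 0.579957, cos λ = -0.814647.
ΔN = −sin φ cos λ·ΔX − sin φ sin λ·ΔY + cos φ·ΔZ = −(-0.201905)(-0.814647)(547.7) − (-0.201905)(0.579957)(68.3) + (0.979405)(55.9) = -27.34 m.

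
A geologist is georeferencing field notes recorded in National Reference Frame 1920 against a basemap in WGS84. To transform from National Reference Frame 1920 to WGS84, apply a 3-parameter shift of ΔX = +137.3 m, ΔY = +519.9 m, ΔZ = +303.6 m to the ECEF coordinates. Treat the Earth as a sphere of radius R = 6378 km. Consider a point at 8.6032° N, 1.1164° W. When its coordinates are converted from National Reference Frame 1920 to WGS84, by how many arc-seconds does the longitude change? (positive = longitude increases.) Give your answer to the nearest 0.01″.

sin φ = 0.149591, cos φ = 0.988748, sin λ = -0.019484, cos λ = 0.999810.
East component: ΔE = −sin λ·ΔX + cos λ·ΔY = −(-0.019484)(137.3) + (0.999810)(519.9) = 522.48 m.
1° of latitude spans πR/180 = 111317 m; at latitude φ, 1° of longitude spans that × cos φ = 110064.6 m, so Δλ = 522.48 / 110064.6 × 3600 = 17.089″.

Δλ = 17.09″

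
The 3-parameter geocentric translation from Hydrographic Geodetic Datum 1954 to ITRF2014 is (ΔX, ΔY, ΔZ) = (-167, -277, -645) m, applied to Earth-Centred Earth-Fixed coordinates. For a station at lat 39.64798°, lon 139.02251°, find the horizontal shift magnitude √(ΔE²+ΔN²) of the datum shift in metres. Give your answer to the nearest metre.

At φ = 39.64798°, λ = 139.02251°: sin φ = 0.638069, cos φ = 0.769979, sin λ = 0.655762, cos λ = -0.754967.
ΔE = −sin λ·ΔX + cos λ·ΔY = −(0.655762)·(-167) + (-0.754967)·(-277) = 318.64 m.
ΔN = −sin φ cos λ·ΔX − sin φ sin λ·ΔY + cos φ·ΔZ = −(0.638069)(-0.754967)(-167) − (0.638069)(0.655762)(-277) + (0.769979)(-645) = -461.18 m.
Horizontal magnitude = √(ΔE² + ΔN²) = √(318.64² + (-461.18)²) = 560.55 m.

561 m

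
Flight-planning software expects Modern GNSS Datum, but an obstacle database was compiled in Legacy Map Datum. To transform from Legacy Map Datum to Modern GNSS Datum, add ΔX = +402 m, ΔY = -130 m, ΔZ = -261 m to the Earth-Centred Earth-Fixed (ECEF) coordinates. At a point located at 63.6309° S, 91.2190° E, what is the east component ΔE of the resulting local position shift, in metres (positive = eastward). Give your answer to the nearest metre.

The local east axis at (φ, λ) is (−sin λ, cos λ, 0), so ΔE = −sin(91.2190°)·402 + cos(91.2190°)·(-130) = -399.14 m.

ΔE = -399 m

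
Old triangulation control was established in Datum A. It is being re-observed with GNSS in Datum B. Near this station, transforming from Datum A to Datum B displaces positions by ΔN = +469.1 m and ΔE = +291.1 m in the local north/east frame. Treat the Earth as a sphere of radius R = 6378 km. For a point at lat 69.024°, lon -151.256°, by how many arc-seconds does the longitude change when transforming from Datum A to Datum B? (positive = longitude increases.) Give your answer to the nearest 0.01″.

At latitude 69.024°, cos φ = 0.357977.
One radian of longitude at latitude φ spans R cos φ, so Δλ = ΔE / (R cos φ) = 291.1 / (6378000 × 0.357977) = 1.2750e-04 rad = 26.298″.

Δλ = 26.30″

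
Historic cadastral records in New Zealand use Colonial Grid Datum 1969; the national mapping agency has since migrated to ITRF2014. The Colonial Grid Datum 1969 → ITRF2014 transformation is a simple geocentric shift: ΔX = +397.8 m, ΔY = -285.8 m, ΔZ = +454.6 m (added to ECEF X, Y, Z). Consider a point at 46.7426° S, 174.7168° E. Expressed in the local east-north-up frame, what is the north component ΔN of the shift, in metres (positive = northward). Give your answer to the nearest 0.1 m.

At φ = -46.7426°, λ = 174.7168°: sin φ = -0.728282, cos φ = 0.685277, sin λ = 0.092079, cos λ = -0.995752.
ΔN = −sin φ cos λ·ΔX − sin φ sin λ·ΔY + cos φ·ΔZ = −(-0.728282)(-0.995752)(397.8) − (-0.728282)(0.092079)(-285.8) + (0.685277)(454.6) = 3.88 m.

ΔN = 3.9 m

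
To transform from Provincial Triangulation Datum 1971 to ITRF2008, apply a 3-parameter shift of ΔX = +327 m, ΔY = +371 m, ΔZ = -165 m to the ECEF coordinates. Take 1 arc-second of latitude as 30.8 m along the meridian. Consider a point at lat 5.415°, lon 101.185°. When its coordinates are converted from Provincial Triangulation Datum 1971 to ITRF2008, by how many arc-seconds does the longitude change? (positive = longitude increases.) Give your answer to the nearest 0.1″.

sin φ = 0.094369, cos φ = 0.995537, sin λ = 0.981006, cos λ = -0.193978.
East component: ΔE = −sin λ·ΔX + cos λ·ΔY = −(0.981006)(327) + (-0.193978)(371) = -392.75 m.
1° of latitude spans 3600 × 30.80 = 110880 m; at latitude φ, 1° of longitude spans that × cos φ = 110385.2 m, so Δλ = -392.75 / 110385.2 × 3600 = -12.809″.

Δλ = -12.8″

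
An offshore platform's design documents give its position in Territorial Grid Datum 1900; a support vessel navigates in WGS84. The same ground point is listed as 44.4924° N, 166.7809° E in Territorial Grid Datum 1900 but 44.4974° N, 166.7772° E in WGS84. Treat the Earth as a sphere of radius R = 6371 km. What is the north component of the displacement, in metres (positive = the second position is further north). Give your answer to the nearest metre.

ΔN = 556 m

Δφ = 44.4974° − 44.4924° = +0.0050°; Δλ = 166.7772° − 166.7809° = -0.0037°.
1° along a meridian = πR/180 = 111195 m.
ΔN = Δφ × 111195 = 556.0 m; ΔE = Δλ × 111195 × cos(44.4924°) = -0.0037 × 111195 × 0.713343 = -293.5 m.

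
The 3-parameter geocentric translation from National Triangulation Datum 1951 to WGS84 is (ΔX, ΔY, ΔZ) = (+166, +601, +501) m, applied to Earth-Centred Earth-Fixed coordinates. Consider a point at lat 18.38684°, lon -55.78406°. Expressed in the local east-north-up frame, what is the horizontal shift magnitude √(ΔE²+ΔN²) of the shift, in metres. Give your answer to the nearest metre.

The local east axis at (φ, λ) is (−sin λ, cos λ, 0), so ΔE = −sin(-55.78406°)·166 + cos(-55.78406°)·601 = 475.22 m.
The local north axis is (−sin φ cos λ, −sin φ sin λ, cos φ), giving ΔN = -29.444 + 156.763 + 475.423 = 602.74 m.
Horizontal magnitude = √(ΔE² + ΔN²) = √(475.22² + 602.74²) = 767.55 m.

768 m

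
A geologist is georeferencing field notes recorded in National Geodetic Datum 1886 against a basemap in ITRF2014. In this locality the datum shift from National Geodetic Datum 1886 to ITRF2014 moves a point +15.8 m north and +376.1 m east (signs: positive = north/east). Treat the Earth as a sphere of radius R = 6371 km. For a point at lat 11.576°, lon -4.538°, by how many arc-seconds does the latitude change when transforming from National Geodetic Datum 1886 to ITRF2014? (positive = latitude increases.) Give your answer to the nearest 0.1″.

Δφ = 0.5″

On a sphere of radius R, 1 rad of latitude = R, so Δφ = ΔN / R = 15.8 / 6371000 = 2.4800e-06 rad = 0.512″.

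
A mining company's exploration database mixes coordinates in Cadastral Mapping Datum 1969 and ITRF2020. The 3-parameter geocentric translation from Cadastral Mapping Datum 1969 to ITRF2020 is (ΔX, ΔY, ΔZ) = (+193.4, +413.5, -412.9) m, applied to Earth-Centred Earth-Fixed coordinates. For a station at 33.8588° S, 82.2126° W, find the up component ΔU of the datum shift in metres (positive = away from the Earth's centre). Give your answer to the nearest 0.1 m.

ΔU = -88.4 m

At φ = -33.8588°, λ = -82.2126°: sin φ = -0.557148, cos φ = 0.830413, sin λ = -0.990778, cos λ = 0.135498.
ΔU = cos φ cos λ·ΔX + cos φ sin λ·ΔY + sin φ·ΔZ = (0.830413)(0.135498)(193.4) + (0.830413)(-0.990778)(413.5) + (-0.557148)(-412.9) = -88.40 m.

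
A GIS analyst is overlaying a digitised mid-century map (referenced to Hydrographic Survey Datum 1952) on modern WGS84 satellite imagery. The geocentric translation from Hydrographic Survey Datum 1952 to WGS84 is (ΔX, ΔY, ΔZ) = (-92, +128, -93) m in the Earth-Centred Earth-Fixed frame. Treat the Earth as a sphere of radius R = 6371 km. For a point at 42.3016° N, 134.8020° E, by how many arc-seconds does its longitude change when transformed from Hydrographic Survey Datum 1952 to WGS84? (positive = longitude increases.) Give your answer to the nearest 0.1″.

Δλ = -1.1″

sin φ = 0.673033, cos φ = 0.739612, sin λ = 0.709546, cos λ = -0.704659.
East component: ΔE = −sin λ·ΔX + cos λ·ΔY = −(0.709546)(-92) + (-0.704659)(128) = -24.92 m.
1° of latitude spans πR/180 = 111195 m; at latitude φ, 1° of longitude spans that × cos φ = 82241.1 m, so Δλ = -24.92 / 82241.1 × 3600 = -1.091″.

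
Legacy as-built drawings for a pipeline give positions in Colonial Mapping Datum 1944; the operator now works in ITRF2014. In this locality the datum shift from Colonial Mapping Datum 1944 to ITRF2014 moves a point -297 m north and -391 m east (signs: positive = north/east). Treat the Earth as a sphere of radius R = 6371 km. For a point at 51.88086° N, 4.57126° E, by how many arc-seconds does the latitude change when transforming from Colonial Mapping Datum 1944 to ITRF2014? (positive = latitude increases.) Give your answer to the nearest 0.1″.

On a sphere of radius R, 1 rad of latitude = R, so Δφ = ΔN / R = -297.0 / 6371000 = -4.6617e-05 rad = -9.616″.

Δφ = -9.6″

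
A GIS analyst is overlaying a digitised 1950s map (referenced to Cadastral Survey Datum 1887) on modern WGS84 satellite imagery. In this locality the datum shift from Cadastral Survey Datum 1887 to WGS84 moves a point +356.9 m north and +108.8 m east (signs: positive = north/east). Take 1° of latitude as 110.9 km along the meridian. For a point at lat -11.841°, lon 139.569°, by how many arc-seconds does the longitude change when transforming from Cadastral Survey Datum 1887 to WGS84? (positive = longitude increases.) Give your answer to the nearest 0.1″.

Δλ = 3.6″

At latitude -11.841°, cos φ = 0.978721.
1° of longitude at this latitude = 110.9 × cos φ = 108.54 km, so Δλ = 108.8 / 108540.1 = 0.0010024° = 3.609″.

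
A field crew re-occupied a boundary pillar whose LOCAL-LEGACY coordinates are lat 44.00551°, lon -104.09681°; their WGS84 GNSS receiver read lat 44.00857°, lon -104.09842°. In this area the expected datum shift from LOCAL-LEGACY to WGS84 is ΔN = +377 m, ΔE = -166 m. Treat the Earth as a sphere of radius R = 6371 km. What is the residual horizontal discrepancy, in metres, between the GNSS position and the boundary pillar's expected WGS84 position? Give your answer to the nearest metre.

Observed coordinate differences: Δφ = +0.00306°, Δλ = -0.00161°.
Converting to metres (1° lat = 111195 m, cos φ = 0.719273): observed ΔN = 340.3 m, observed ΔE = -128.8 m.
Subtracting the expected shift leaves a residual of 340.3 − (377) = -36.7 m north and -128.8 − (-166) = 37.2 m east.
Residual distance = √((-36.7)² + 37.2²) = 52.3 m.

52 m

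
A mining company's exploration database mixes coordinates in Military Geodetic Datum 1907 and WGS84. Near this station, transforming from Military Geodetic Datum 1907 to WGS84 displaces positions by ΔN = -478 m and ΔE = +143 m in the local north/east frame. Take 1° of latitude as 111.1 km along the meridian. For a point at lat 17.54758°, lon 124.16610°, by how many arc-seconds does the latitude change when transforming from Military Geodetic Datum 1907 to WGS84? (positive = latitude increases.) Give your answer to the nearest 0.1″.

1° of latitude = 111.1 km, so Δφ = -478.0 / 111100 = -0.0043024° = -15.489″.

Δφ = -15.5″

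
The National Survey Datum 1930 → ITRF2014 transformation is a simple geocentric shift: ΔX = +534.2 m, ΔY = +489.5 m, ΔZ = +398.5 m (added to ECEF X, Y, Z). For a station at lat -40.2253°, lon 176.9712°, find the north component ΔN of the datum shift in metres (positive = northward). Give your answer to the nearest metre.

At φ = -40.2253°, λ = 176.9712°: sin φ = -0.645795, cos φ = 0.763511, sin λ = 0.052838, cos λ = -0.998603.
ΔN = −sin φ cos λ·ΔX − sin φ sin λ·ΔY + cos φ·ΔZ = −(-0.645795)(-0.998603)(534.2) − (-0.645795)(0.052838)(489.5) + (0.763511)(398.5) = -23.54 m.

ΔN = -24 m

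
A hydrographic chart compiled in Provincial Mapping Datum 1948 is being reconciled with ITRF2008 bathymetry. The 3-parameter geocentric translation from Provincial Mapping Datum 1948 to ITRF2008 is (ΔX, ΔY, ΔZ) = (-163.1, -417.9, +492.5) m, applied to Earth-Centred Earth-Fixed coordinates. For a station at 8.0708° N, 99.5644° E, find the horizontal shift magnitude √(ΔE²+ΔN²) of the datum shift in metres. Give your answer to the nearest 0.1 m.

At φ = 8.0708°, λ = 99.5644°: sin φ = 0.140397, cos φ = 0.990095, sin λ = 0.986099, cos λ = -0.166156.
ΔE = −sin λ·ΔX + cos λ·ΔY = −(0.986099)·(-163.1) + (-0.166156)·(-417.9) = 230.27 m.
ΔN = −sin φ cos λ·ΔX − sin φ sin λ·ΔY + cos φ·ΔZ = −(0.140397)(-0.166156)(-163.1) − (0.140397)(0.986099)(-417.9) + (0.990095)(492.5) = 541.67 m.
Horizontal magnitude = √(ΔE² + ΔN²) = √(230.27² + 541.67²) = 588.59 m.

588.6 m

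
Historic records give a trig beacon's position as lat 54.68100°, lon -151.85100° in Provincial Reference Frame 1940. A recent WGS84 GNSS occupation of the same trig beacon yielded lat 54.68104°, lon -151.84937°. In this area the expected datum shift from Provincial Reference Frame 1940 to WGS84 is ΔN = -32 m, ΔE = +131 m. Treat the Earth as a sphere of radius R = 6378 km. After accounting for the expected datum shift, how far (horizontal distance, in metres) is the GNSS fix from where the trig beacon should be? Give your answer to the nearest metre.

45 m

Observed coordinate differences: Δφ = +0.00004°, Δλ = +0.00163°.
Converting to metres (1° lat = 111317 m, cos φ = 0.578128): observed ΔN = 4.5 m, observed ΔE = 104.9 m.
Subtracting the expected shift leaves a residual of 4.5 − (-32) = 36.5 m north and 104.9 − (131) = -26.1 m east.
Residual distance = √(36.5² + (-26.1)²) = 44.8 m.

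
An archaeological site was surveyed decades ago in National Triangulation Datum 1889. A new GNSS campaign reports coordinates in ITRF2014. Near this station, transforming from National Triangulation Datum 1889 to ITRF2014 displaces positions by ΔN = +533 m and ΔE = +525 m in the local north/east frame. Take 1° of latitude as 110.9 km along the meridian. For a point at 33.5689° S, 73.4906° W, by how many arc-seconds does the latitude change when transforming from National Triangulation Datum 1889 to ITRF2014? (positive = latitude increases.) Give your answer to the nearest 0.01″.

Δφ = 17.30″

1° of latitude = 110.9 km, so Δφ = 533.0 / 110900 = 0.0048061° = 17.302″.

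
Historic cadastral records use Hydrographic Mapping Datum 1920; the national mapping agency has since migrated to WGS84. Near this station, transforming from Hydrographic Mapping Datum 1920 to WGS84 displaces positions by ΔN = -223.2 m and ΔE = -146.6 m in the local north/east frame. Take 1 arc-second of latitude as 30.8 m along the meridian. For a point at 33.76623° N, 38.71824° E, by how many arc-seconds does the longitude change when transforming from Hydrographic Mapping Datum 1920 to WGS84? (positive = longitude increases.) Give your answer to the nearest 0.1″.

At latitude 33.76623°, cos φ = 0.831312.
1″ of longitude at this latitude = 30.80 × cos φ = 25.6044 m, so Δλ = -146.6 / 25.6044 = -5.726″.

Δλ = -5.7″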